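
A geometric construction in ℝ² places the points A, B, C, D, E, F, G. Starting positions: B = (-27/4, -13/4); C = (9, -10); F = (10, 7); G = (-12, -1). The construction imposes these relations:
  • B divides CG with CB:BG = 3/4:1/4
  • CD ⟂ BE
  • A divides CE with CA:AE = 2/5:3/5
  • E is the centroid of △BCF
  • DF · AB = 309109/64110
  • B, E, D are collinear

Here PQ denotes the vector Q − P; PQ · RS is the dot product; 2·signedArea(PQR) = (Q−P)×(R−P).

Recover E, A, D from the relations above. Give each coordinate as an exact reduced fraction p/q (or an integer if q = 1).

A = (211/30, -41/6)
D = (34623/4274, -7055/4274)
E = (49/12, -25/12)

1. E_x = 49/12  [E is the centroid of △BCF]
2. E_y = -25/12  [E is the centroid of △BCF]
   → E = (49/12, -25/12)
3. A_x = 211/30  [A divides CE with CA:AE = 2/5:3/5]
4. A_y = -41/6  [A divides CE with CA:AE = 2/5:3/5]
   → A = (211/30, -41/6)
5. D_x = 34623/4274  [B, E, D are collinear ∩ CD ⟂ BE]
6. D_y = -7055/4274  [B, E, D are collinear ∩ CD ⟂ BE]
   → D = (34623/4274, -7055/4274)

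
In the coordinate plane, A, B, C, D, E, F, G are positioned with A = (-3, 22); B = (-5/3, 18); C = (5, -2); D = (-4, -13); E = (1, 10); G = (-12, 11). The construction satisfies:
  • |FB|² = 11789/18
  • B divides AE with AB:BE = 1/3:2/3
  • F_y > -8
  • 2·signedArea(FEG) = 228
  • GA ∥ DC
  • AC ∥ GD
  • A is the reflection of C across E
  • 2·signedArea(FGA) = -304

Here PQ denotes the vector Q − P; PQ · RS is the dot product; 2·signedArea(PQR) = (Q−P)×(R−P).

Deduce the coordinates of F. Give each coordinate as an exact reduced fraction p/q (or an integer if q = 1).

1. F_x = 1/2  [2·signedArea(FEG) = 228 ∩ 2·signedArea(FGA) = -304]
2. F_y = -15/2  [2·signedArea(FEG) = 228 ∩ 2·signedArea(FGA) = -304]
   → F = (1/2, -15/2)

F = (1/2, -15/2)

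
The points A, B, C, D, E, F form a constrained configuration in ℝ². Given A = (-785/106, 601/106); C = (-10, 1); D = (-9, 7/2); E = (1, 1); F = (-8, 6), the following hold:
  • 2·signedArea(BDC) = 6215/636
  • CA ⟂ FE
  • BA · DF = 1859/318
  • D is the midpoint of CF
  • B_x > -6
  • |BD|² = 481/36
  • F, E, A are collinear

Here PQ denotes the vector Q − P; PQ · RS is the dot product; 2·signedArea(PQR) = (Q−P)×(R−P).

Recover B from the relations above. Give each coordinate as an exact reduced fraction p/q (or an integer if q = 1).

1. B_x = -1739/318  [2·signedArea(BDC) = 6215/636 ∩ BA · DF = 1859/318]
2. B_y = 271/106  [2·signedArea(BDC) = 6215/636 ∩ BA · DF = 1859/318]
   → B = (-1739/318, 271/106)

B = (-1739/318, 271/106)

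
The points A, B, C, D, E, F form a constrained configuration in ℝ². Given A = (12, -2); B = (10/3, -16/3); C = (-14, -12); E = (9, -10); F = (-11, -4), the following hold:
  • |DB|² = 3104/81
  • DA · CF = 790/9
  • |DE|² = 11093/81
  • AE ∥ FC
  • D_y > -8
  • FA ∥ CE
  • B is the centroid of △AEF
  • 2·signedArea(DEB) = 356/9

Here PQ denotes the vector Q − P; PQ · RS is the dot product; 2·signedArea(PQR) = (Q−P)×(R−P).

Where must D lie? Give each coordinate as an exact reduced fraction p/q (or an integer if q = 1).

D = (-22/9, -68/9)

1. D_x = -22/9  [DA · CF = 790/9 ∩ 2·signedArea(DEB) = 356/9]
2. D_y = -68/9  [DA · CF = 790/9 ∩ 2·signedArea(DEB) = 356/9]
   → D = (-22/9, -68/9)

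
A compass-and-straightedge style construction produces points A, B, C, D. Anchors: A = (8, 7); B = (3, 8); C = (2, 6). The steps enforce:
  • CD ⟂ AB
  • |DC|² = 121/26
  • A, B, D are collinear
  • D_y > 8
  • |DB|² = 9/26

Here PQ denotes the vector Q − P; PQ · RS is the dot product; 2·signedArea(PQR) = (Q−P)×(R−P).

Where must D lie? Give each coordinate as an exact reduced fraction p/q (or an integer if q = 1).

1. D_x = 63/26  [A, B, D are collinear ∩ CD ⟂ AB]
2. D_y = 211/26  [A, B, D are collinear ∩ CD ⟂ AB]
   → D = (63/26, 211/26)

D = (63/26, 211/26)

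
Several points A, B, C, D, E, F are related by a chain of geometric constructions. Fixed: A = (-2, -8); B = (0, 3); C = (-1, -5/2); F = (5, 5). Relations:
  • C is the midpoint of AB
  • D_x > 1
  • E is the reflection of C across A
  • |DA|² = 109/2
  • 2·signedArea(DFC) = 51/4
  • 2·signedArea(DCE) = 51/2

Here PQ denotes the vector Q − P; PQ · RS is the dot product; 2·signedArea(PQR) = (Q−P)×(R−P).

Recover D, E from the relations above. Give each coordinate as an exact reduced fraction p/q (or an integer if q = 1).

1. D_x = 3/2  [line 15/2·x + -6·y + -81/4 = 0 ∩ |DA|² = 109/2]
2. D_y = -3/2  [line 15/2·x + -6·y + -81/4 = 0 ∩ |DA|² = 109/2]
   → D = (3/2, -3/2)
3. E_x = -3  [E is the reflection of C across A]
4. E_y = -27/2  [E is the reflection of C across A]
   → E = (-3, -27/2)

D = (3/2, -3/2)
E = (-3, -27/2)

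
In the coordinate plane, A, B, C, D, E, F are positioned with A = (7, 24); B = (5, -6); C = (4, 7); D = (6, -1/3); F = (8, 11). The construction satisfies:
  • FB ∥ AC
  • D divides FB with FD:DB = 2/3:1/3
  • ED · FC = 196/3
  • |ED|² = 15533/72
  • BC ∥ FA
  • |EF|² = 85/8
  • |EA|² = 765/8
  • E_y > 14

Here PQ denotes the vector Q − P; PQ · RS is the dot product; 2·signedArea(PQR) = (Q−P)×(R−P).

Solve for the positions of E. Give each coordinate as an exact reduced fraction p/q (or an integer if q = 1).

E = (31/4, 57/4)

1. E_x = 31/4  [line 4·x + 4·y + -88 = 0 ∩ |EF|² = 85/8]
2. E_y = 57/4  [line 4·x + 4·y + -88 = 0 ∩ |EF|² = 85/8]
   → E = (31/4, 57/4)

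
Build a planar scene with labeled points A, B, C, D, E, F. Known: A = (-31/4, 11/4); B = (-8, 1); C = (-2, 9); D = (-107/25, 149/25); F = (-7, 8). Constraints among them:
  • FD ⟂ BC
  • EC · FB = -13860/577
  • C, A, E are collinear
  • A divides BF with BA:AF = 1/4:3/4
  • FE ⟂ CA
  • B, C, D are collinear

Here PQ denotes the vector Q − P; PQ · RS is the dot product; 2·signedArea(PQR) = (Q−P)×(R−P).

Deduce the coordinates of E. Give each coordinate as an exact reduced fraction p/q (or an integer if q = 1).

1. E_x = -2764/577  [C, A, E are collinear ∩ FE ⟂ CA]
2. E_y = 3443/577  [C, A, E are collinear ∩ FE ⟂ CA]
   → E = (-2764/577, 3443/577)

E = (-2764/577, 3443/577)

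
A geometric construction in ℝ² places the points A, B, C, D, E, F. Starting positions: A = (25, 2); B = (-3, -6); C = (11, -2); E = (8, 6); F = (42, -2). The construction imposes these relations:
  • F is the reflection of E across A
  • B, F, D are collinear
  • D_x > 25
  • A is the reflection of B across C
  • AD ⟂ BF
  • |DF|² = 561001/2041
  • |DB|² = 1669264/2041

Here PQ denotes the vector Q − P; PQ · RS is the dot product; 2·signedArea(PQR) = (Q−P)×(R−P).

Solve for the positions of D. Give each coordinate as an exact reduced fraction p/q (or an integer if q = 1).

1. D_x = 52017/2041  [B, F, D are collinear ∩ AD ⟂ BF]
2. D_y = -7078/2041  [B, F, D are collinear ∩ AD ⟂ BF]
   → D = (52017/2041, -7078/2041)

D = (52017/2041, -7078/2041)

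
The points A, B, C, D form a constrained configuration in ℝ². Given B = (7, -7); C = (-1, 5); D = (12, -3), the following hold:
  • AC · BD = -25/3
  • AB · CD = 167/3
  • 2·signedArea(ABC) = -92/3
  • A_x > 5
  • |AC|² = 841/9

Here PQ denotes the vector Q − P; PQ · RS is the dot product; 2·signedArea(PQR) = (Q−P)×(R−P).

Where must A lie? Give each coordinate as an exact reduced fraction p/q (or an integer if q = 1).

A = (6, -5/3)

1. A_x = 6  [2·signedArea(ABC) = -92/3 ∩ AC · BD = -25/3]
2. A_y = -5/3  [2·signedArea(ABC) = -92/3 ∩ AC · BD = -25/3]
   → A = (6, -5/3)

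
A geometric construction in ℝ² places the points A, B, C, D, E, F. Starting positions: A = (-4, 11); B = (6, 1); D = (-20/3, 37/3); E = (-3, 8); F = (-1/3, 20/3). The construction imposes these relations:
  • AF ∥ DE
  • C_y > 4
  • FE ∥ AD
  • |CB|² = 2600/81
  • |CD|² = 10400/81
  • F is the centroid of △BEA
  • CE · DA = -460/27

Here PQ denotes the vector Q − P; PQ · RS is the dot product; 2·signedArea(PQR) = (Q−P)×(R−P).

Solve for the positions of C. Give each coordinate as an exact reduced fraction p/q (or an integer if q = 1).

1. C_x = 16/9  [line -8/3·x + 4/3·y + -44/27 = 0 ∩ |CB|² = 2600/81]
2. C_y = 43/9  [line -8/3·x + 4/3·y + -44/27 = 0 ∩ |CB|² = 2600/81]
   → C = (16/9, 43/9)

C = (16/9, 43/9)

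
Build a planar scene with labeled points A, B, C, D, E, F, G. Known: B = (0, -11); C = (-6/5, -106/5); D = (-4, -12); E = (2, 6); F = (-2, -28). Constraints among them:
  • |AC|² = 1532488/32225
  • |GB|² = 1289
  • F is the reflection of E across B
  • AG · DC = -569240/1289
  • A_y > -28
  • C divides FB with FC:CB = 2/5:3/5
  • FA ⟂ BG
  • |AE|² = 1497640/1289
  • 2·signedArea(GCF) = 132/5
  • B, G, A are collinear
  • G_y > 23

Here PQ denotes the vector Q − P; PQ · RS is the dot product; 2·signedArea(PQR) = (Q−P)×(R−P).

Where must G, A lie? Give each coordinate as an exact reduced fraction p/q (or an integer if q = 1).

A = (-4888/1289, -35564/1289)
G = (8, 24)

1. G_x = 8  [line 34/5·x + -4/5·y + -176/5 = 0 ∩ |GB|² = 1289]
2. G_y = 24  [line 34/5·x + -4/5·y + -176/5 = 0 ∩ |GB|² = 1289]
   → G = (8, 24)
3. A_x = -4888/1289  [B, G, A are collinear ∩ FA ⟂ BG]
4. A_y = -35564/1289  [B, G, A are collinear ∩ FA ⟂ BG]
   → A = (-4888/1289, -35564/1289)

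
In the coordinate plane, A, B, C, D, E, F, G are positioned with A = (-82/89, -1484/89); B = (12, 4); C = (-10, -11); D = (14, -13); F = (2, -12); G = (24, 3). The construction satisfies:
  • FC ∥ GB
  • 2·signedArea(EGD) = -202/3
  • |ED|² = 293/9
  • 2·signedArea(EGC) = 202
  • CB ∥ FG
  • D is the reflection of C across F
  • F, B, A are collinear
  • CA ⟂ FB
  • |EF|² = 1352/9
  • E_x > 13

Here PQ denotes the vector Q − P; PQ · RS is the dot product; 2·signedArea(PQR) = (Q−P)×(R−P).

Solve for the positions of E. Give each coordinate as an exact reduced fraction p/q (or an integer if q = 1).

1. E_x = 40/3  [2·signedArea(EGD) = -202/3 ∩ 2·signedArea(EGC) = 202]
2. E_y = -22/3  [2·signedArea(EGD) = -202/3 ∩ 2·signedArea(EGC) = 202]
   → E = (40/3, -22/3)

E = (40/3, -22/3)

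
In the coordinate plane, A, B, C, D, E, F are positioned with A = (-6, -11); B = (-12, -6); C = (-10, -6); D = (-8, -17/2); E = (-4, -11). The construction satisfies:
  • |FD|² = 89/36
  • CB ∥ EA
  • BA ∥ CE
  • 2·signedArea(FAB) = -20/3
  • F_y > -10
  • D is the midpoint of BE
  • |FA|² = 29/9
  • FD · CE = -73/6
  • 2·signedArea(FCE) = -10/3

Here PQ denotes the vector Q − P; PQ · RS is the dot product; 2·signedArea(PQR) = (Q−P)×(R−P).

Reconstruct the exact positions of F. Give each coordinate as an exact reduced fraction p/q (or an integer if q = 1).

F = (-20/3, -28/3)

1. F_x = -20/3  [2·signedArea(FAB) = -20/3 ∩ FD · CE = -73/6]
2. F_y = -28/3  [2·signedArea(FAB) = -20/3 ∩ FD · CE = -73/6]
   → F = (-20/3, -28/3)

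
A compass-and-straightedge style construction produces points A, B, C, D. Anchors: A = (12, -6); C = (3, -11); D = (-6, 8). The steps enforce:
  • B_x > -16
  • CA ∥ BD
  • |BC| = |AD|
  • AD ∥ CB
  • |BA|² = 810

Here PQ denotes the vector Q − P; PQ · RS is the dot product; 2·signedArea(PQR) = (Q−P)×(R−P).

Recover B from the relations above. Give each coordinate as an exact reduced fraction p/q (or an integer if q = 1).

1. B_x = -15  [CA ∥ BD ∩ AD ∥ CB]
2. B_y = 3  [CA ∥ BD ∩ AD ∥ CB]
   → B = (-15, 3)

B = (-15, 3)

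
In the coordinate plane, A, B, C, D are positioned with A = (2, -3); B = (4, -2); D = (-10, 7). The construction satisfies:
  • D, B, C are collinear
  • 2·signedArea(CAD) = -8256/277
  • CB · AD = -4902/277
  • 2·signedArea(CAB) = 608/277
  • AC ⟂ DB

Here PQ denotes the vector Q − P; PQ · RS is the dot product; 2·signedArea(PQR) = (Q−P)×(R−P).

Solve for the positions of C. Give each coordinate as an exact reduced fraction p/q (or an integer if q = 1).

C = (842/277, -383/277)

1. C_x = 842/277  [D, B, C are collinear ∩ AC ⟂ DB]
2. C_y = -383/277  [D, B, C are collinear ∩ AC ⟂ DB]
   → C = (842/277, -383/277)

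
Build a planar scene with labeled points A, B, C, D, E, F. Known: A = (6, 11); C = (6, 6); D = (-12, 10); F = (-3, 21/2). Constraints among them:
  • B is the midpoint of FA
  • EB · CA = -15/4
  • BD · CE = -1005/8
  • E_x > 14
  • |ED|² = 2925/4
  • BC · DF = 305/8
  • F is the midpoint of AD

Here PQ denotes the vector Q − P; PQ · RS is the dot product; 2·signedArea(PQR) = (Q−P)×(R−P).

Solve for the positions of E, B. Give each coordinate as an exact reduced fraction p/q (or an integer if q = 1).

B = (3/2, 43/4)
E = (15, 23/2)

1. B_x = 3/2  [B is the midpoint of FA]
2. B_y = 43/4  [B is the midpoint of FA]
   → B = (3/2, 43/4)
3. E_x = 15  [EB · CA = -15/4 ∩ BD · CE = -1005/8]
4. E_y = 23/2  [EB · CA = -15/4 ∩ BD · CE = -1005/8]
   → E = (15, 23/2)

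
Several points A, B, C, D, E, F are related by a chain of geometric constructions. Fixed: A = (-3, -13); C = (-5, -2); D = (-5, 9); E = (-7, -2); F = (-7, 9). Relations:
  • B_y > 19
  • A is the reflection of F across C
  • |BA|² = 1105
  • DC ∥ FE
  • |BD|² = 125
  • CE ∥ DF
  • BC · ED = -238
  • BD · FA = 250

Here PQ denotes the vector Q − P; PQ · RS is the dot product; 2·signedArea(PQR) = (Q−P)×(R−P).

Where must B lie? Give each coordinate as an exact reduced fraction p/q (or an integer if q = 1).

1. B_x = -7  [BD · FA = 250 ∩ BC · ED = -238]
2. B_y = 20  [BD · FA = 250 ∩ BC · ED = -238]
   → B = (-7, 20)

B = (-7, 20)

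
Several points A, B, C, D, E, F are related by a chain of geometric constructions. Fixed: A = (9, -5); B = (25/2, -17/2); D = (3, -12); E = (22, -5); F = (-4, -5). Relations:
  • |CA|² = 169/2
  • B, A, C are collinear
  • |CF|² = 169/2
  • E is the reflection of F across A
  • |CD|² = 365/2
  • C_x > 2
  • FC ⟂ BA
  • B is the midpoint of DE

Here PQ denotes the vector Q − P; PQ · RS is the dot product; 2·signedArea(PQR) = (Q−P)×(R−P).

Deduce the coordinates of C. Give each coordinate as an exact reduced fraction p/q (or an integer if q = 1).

1. C_x = 5/2  [B, A, C are collinear ∩ FC ⟂ BA]
2. C_y = 3/2  [B, A, C are collinear ∩ FC ⟂ BA]
   → C = (5/2, 3/2)

C = (5/2, 3/2)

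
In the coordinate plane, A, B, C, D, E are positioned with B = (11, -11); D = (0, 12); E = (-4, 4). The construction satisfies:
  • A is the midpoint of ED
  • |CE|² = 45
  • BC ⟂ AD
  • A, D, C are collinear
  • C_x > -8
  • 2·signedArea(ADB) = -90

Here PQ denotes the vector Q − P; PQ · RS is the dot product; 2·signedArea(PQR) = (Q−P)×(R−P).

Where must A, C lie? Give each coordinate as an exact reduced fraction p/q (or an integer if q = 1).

1. A_x = -2  [A is the midpoint of ED]
2. A_y = 8  [A is the midpoint of ED]
   → A = (-2, 8)
3. C_x = -7  [A, D, C are collinear ∩ BC ⟂ AD]
4. C_y = -2  [A, D, C are collinear ∩ BC ⟂ AD]
   → C = (-7, -2)

A = (-2, 8)
C = (-7, -2)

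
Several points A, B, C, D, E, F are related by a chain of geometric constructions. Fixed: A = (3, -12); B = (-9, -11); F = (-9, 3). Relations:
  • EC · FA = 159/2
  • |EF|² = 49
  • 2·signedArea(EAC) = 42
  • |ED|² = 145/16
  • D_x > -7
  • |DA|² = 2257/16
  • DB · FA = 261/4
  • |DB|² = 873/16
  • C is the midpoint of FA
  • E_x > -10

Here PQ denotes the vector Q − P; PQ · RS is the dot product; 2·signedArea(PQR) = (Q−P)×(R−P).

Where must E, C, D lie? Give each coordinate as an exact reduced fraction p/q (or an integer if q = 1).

1. C_x = -3  [C is the midpoint of FA]
2. C_y = -9/2  [C is the midpoint of FA]
   → C = (-3, -9/2)
3. D_x = -6  [line -12·x + 15·y + -33/4 = 0 ∩ |DB|² = 873/16]
4. D_y = -17/4  [line -12·x + 15·y + -33/4 = 0 ∩ |DB|² = 873/16]
   → D = (-6, -17/4)
5. E_x = -9  [2·signedArea(EAC) = 42 ∩ EC · FA = 159/2]
6. E_y = -4  [2·signedArea(EAC) = 42 ∩ EC · FA = 159/2]
   → E = (-9, -4)

C = (-3, -9/2)
D = (-6, -17/4)
E = (-9, -4)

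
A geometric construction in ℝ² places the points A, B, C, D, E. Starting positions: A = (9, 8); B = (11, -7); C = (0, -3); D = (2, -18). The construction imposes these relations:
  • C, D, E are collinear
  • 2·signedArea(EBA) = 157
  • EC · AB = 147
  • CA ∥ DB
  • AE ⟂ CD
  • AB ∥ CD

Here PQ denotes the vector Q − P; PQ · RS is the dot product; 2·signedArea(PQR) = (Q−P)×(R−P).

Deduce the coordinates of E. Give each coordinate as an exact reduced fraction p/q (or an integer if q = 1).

1. E_x = -294/229  [C, D, E are collinear ∩ AE ⟂ CD]
2. E_y = 1518/229  [C, D, E are collinear ∩ AE ⟂ CD]
   → E = (-294/229, 1518/229)

E = (-294/229, 1518/229)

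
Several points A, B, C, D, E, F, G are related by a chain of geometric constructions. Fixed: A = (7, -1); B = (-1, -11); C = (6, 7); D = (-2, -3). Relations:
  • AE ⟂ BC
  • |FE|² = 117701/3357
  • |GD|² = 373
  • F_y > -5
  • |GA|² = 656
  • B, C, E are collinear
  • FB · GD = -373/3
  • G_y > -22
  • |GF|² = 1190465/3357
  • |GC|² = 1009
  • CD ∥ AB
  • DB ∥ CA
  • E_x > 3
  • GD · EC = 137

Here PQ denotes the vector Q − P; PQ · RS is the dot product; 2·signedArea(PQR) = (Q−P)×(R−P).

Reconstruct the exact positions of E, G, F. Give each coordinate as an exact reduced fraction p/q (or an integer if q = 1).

1. E_x = 1279/373  [B, C, E are collinear ∩ AE ⟂ BC]
2. E_y = 145/373  [B, C, E are collinear ∩ AE ⟂ BC]
   → E = (1279/373, 145/373)
3. G_x = -9  [line -959/373·x + -2466/373·y + -60417/373 = 0 ∩ |GD|² = 373]
4. G_y = -21  [line -959/373·x + -2466/373·y + -60417/373 = 0 ∩ |GD|² = 373]
   → G = (-9, -21)
5. F_x = 160/1119  [line -7·x + -18·y + -242/3 = 0 ∩ |FE|² = 117701/3357]
6. F_y = -5077/1119  [line -7·x + -18·y + -242/3 = 0 ∩ |FE|² = 117701/3357]
   → F = (160/1119, -5077/1119)

E = (1279/373, 145/373)
F = (160/1119, -5077/1119)
G = (-9, -21)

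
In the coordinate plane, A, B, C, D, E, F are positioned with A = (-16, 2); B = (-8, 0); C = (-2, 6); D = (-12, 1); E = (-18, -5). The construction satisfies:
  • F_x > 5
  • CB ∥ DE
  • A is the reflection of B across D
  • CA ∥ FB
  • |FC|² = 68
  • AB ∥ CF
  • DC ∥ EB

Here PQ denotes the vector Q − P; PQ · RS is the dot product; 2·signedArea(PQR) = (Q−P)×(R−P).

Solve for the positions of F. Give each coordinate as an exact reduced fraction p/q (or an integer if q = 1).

1. F_x = 6  [CA ∥ FB ∩ AB ∥ CF]
2. F_y = 4  [CA ∥ FB ∩ AB ∥ CF]
   → F = (6, 4)

F = (6, 4)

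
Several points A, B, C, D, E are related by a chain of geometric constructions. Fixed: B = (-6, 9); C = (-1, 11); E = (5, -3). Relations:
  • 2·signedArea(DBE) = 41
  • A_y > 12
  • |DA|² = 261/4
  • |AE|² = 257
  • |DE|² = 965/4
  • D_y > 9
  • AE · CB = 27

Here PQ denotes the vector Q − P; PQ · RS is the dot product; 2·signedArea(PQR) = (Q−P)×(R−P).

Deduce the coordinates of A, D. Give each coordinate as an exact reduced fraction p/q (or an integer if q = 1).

1. A_x = 4  [line 5·x + 2·y + -46 = 0 ∩ |AE|² = 257]
2. A_y = 13  [line 5·x + 2·y + -46 = 0 ∩ |AE|² = 257]
   → A = (4, 13)
3. D_x = -7/2  [line 12·x + 11·y + -68 = 0 ∩ |DE|² = 965/4]
4. D_y = 10  [line 12·x + 11·y + -68 = 0 ∩ |DE|² = 965/4]
   → D = (-7/2, 10)

A = (4, 13)
D = (-7/2, 10)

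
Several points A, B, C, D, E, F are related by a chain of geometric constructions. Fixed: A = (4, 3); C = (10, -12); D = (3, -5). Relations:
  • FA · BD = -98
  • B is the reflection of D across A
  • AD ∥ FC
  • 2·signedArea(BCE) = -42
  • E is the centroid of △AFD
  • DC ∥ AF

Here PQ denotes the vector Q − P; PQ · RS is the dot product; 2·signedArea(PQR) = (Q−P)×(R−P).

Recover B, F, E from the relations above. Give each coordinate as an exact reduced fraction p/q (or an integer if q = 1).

B = (5, 11)
E = (6, -2)
F = (11, -4)

1. B_x = 5  [B is the reflection of D across A]
2. B_y = 11  [B is the reflection of D across A]
   → B = (5, 11)
3. F_x = 11  [AD ∥ FC ∩ DC ∥ AF]
4. F_y = -4  [AD ∥ FC ∩ DC ∥ AF]
   → F = (11, -4)
5. E_x = 6  [E is the centroid of △AFD]
6. E_y = -2  [E is the centroid of △AFD]
   → E = (6, -2)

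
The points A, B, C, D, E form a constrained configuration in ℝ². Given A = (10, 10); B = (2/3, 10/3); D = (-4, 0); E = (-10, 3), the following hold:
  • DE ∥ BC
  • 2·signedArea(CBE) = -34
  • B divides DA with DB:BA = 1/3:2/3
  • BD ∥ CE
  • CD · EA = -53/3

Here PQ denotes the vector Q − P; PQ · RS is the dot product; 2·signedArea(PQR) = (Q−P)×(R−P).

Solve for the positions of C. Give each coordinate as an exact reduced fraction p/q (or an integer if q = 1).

C = (-16/3, 19/3)

1. C_x = -16/3  [BD ∥ CE ∩ DE ∥ BC]
2. C_y = 19/3  [BD ∥ CE ∩ DE ∥ BC]
   → C = (-16/3, 19/3)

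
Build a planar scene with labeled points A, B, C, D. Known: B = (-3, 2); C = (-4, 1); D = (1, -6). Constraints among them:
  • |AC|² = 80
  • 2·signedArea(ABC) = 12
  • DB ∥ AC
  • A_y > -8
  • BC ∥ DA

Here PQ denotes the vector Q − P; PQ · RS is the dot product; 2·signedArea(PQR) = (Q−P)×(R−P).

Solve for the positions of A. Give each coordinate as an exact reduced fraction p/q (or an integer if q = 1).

1. A_x = 0  [DB ∥ AC ∩ BC ∥ DA]
2. A_y = -7  [DB ∥ AC ∩ BC ∥ DA]
   → A = (0, -7)

A = (0, -7)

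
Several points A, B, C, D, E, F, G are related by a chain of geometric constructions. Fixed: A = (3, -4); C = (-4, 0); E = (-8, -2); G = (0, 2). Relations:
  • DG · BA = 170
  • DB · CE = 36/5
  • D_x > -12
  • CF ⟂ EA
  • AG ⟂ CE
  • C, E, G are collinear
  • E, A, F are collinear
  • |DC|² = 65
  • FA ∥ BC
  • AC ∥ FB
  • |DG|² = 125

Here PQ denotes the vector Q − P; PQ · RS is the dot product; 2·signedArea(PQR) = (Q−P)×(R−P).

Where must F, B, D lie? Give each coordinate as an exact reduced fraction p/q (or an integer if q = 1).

B = (-287/25, 34/25)
D = (-11, 4)
F = (-112/25, -66/25)

1. F_x = -112/25  [E, A, F are collinear ∩ CF ⟂ EA]
2. F_y = -66/25  [E, A, F are collinear ∩ CF ⟂ EA]
   → F = (-112/25, -66/25)
3. B_x = -287/25  [FA ∥ BC ∩ AC ∥ FB]
4. B_y = 34/25  [FA ∥ BC ∩ AC ∥ FB]
   → B = (-287/25, 34/25)
5. D_x = -11  [DG · BA = 170 ∩ DB · CE = 36/5]
6. D_y = 4  [DG · BA = 170 ∩ DB · CE = 36/5]
   → D = (-11, 4)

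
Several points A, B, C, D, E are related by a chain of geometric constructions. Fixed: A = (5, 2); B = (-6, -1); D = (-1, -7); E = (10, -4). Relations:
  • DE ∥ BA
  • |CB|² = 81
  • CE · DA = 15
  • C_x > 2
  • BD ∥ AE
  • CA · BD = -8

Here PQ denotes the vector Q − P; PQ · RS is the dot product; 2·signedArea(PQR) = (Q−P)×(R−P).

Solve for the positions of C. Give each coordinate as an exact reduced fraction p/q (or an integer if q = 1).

C = (3, -1)

1. C_x = 3  [CE · DA = 15 ∩ CA · BD = -8]
2. C_y = -1  [CE · DA = 15 ∩ CA · BD = -8]
   → C = (3, -1)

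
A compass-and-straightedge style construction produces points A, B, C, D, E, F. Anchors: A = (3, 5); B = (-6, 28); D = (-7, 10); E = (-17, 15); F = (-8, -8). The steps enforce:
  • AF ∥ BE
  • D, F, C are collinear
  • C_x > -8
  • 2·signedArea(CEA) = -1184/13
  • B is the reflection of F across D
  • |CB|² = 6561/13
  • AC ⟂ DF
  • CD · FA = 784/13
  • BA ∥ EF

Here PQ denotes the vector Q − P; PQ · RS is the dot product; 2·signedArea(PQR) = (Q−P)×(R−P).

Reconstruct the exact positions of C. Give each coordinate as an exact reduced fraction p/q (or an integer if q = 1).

C = (-471/65, 362/65)

1. C_x = -471/65  [D, F, C are collinear ∩ AC ⟂ DF]
2. C_y = 362/65  [D, F, C are collinear ∩ AC ⟂ DF]
   → C = (-471/65, 362/65)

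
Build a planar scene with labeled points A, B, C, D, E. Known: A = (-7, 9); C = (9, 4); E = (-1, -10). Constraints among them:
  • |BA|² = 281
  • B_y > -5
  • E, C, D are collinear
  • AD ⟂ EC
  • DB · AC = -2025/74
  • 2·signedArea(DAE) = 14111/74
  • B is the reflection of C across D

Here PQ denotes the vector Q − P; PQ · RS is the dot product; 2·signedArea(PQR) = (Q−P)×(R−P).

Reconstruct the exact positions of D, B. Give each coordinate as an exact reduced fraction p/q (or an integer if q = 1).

1. D_x = 441/74  [E, C, D are collinear ∩ AD ⟂ EC]
2. D_y = -19/74  [E, C, D are collinear ∩ AD ⟂ EC]
   → D = (441/74, -19/74)
3. B_x = 108/37  [B is the reflection of C across D]
4. B_y = -167/37  [B is the reflection of C across D]
   → B = (108/37, -167/37)

B = (108/37, -167/37)
D = (441/74, -19/74)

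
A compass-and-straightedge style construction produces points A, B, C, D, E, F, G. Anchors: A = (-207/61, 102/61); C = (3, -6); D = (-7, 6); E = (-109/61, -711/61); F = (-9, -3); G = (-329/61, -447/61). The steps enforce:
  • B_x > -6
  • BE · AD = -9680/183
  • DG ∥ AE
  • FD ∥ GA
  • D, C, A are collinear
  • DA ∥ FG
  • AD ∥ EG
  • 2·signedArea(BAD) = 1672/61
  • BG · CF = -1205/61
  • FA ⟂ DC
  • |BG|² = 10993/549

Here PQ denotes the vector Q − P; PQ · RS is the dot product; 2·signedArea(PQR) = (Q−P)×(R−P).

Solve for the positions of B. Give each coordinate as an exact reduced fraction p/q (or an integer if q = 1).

1. B_x = -1085/183  [BG · CF = -1205/61 ∩ 2·signedArea(BAD) = 1672/61]
2. B_y = -176/61  [BG · CF = -1205/61 ∩ 2·signedArea(BAD) = 1672/61]
   → B = (-1085/183, -176/61)

B = (-1085/183, -176/61)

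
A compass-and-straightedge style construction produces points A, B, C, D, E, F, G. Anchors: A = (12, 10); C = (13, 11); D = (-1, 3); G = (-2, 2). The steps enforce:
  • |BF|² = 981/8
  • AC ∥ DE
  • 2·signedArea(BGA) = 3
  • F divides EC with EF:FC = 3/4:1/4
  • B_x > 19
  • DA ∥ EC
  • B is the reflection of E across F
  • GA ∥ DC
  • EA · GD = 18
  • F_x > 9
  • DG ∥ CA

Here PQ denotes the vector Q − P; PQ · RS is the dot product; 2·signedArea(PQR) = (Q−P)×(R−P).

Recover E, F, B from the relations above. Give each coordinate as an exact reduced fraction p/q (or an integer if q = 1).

B = (39/2, 29/2)
E = (0, 4)
F = (39/4, 37/4)

1. E_x = 0  [DA ∥ EC ∩ AC ∥ DE]
2. E_y = 4  [DA ∥ EC ∩ AC ∥ DE]
   → E = (0, 4)
3. F_x = 39/4  [F divides EC with EF:FC = 3/4:1/4]
4. F_y = 37/4  [F divides EC with EF:FC = 3/4:1/4]
   → F = (39/4, 37/4)
5. B_x = 39/2  [B is the reflection of E across F]
6. B_y = 29/2  [B is the reflection of E across F]
   → B = (39/2, 29/2)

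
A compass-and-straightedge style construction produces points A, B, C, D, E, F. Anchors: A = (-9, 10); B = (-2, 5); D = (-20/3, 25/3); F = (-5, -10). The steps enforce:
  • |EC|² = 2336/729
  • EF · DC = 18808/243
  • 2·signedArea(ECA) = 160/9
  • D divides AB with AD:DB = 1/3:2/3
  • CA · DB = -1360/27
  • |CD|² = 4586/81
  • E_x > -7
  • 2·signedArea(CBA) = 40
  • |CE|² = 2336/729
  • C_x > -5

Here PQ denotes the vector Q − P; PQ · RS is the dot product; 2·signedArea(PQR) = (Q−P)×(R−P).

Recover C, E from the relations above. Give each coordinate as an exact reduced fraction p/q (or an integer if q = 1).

C = (-41/9, 10/9)
E = (-167/27, 10/27)

1. C_x = -41/9  [2·signedArea(CBA) = 40 ∩ CA · DB = -1360/27]
2. C_y = 10/9  [2·signedArea(CBA) = 40 ∩ CA · DB = -1360/27]
   → C = (-41/9, 10/9)
3. E_x = -167/27  [EF · DC = 18808/243 ∩ 2·signedArea(ECA) = 160/9]
4. E_y = 10/27  [EF · DC = 18808/243 ∩ 2·signedArea(ECA) = 160/9]
   → E = (-167/27, 10/27)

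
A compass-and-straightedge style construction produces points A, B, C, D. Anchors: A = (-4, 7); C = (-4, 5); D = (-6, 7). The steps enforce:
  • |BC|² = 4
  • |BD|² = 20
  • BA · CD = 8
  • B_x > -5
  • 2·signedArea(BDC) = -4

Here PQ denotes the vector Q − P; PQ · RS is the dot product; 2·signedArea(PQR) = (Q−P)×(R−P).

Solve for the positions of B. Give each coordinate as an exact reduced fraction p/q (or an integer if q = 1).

1. B_x = -4  [2·signedArea(BDC) = -4 ∩ BA · CD = 8]
2. B_y = 3  [2·signedArea(BDC) = -4 ∩ BA · CD = 8]
   → B = (-4, 3)

B = (-4, 3)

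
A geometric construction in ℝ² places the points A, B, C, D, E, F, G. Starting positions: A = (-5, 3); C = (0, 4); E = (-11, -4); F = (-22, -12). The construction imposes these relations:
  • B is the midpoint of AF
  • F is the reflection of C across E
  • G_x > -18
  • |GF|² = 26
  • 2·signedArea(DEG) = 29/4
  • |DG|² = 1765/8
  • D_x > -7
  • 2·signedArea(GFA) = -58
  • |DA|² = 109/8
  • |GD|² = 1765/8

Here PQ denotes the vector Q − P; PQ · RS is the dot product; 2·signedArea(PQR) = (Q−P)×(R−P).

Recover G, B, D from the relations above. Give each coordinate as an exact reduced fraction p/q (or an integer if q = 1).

B = (-27/2, -9/2)
D = (-27/4, -1/4)
G = (-17, -11)

1. G_x = -17  [line -15·x + 17·y + -68 = 0 ∩ |GF|² = 26]
2. G_y = -11  [line -15·x + 17·y + -68 = 0 ∩ |GF|² = 26]
   → G = (-17, -11)
3. B_x = -27/2  [B is the midpoint of AF]
4. B_y = -9/2  [B is the midpoint of AF]
   → B = (-27/2, -9/2)
5. D_x = -27/4  [line 7·x + -6·y + 183/4 = 0 ∩ |GD|² = 1765/8]
6. D_y = -1/4  [line 7·x + -6·y + 183/4 = 0 ∩ |GD|² = 1765/8]
   → D = (-27/4, -1/4)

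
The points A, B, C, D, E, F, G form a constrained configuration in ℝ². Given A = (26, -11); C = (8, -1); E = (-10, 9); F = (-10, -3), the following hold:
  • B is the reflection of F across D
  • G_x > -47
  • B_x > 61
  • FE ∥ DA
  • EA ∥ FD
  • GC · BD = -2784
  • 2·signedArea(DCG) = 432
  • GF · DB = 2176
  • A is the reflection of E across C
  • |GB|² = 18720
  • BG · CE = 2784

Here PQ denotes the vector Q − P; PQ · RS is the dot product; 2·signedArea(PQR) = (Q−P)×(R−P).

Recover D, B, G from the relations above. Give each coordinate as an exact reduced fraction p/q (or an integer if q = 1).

B = (62, -43)
D = (26, -23)
G = (-46, 41)

1. D_x = 26  [FE ∥ DA ∩ EA ∥ FD]
2. D_y = -23  [FE ∥ DA ∩ EA ∥ FD]
   → D = (26, -23)
3. B_x = 62  [B is the reflection of F across D]
4. B_y = -43  [B is the reflection of F across D]
   → B = (62, -43)
5. G_x = -46  [GF · DB = 2176 ∩ 2·signedArea(DCG) = 432]
6. G_y = 41  [GF · DB = 2176 ∩ 2·signedArea(DCG) = 432]
   → G = (-46, 41)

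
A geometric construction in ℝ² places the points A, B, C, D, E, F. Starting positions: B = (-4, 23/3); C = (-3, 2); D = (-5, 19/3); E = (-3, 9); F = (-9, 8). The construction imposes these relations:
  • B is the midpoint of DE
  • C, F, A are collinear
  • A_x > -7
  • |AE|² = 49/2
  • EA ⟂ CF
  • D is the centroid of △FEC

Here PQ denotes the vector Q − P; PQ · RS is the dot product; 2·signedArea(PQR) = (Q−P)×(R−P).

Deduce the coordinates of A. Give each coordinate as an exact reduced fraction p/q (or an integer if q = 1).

1. A_x = -13/2  [C, F, A are collinear ∩ EA ⟂ CF]
2. A_y = 11/2  [C, F, A are collinear ∩ EA ⟂ CF]
   → A = (-13/2, 11/2)

A = (-13/2, 11/2)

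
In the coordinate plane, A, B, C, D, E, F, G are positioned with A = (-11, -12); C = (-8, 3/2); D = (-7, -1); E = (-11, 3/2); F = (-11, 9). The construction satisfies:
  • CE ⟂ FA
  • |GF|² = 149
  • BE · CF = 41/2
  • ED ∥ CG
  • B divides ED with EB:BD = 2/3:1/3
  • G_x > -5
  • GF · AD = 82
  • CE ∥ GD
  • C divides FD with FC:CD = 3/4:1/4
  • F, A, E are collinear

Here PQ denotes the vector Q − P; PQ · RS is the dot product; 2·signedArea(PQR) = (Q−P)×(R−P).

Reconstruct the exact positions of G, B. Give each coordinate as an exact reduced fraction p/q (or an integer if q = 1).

1. G_x = -4  [CE ∥ GD ∩ ED ∥ CG]
2. G_y = -1  [CE ∥ GD ∩ ED ∥ CG]
   → G = (-4, -1)
3. B_x = -25/3  [B divides ED with EB:BD = 2/3:1/3]
4. B_y = -1/6  [B divides ED with EB:BD = 2/3:1/3]
   → B = (-25/3, -1/6)

B = (-25/3, -1/6)
G = (-4, -1)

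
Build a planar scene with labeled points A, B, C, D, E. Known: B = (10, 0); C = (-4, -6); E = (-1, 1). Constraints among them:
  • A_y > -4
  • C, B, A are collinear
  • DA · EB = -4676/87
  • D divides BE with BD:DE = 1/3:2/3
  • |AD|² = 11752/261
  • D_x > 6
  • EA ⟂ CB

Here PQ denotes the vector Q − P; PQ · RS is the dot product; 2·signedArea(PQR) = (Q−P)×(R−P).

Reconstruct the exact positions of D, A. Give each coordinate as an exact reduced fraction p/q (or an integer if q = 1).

A = (31/29, -111/29)
D = (19/3, 1/3)

1. D_x = 19/3  [D divides BE with BD:DE = 1/3:2/3]
2. D_y = 1/3  [D divides BE with BD:DE = 1/3:2/3]
   → D = (19/3, 1/3)
3. A_x = 31/29  [C, B, A are collinear ∩ EA ⟂ CB]
4. A_y = -111/29  [C, B, A are collinear ∩ EA ⟂ CB]
   → A = (31/29, -111/29)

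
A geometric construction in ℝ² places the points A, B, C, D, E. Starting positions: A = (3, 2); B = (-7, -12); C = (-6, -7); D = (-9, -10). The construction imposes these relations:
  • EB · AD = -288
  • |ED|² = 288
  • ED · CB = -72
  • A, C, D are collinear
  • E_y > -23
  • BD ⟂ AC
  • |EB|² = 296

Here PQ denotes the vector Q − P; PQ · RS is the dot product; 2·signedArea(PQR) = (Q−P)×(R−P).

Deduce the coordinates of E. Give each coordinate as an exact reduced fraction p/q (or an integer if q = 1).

1. E_x = -21  [EB · AD = -288 ∩ ED · CB = -72]
2. E_y = -22  [EB · AD = -288 ∩ ED · CB = -72]
   → E = (-21, -22)

E = (-21, -22)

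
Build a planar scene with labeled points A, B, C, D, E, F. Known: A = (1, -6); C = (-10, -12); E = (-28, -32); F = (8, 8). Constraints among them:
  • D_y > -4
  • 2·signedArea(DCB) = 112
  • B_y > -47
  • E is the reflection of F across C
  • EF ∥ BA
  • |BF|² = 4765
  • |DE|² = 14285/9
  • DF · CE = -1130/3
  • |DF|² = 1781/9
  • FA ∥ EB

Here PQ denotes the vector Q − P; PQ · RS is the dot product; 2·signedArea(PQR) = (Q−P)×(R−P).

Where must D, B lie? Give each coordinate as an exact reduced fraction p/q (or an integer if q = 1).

1. B_x = -35  [EF ∥ BA ∩ FA ∥ EB]
2. B_y = -46  [EF ∥ BA ∩ FA ∥ EB]
   → B = (-35, -46)
3. D_x = -1/3  [DF · CE = -1130/3 ∩ 2·signedArea(DCB) = 112]
4. D_y = -10/3  [DF · CE = -1130/3 ∩ 2·signedArea(DCB) = 112]
   → D = (-1/3, -10/3)

B = (-35, -46)
D = (-1/3, -10/3)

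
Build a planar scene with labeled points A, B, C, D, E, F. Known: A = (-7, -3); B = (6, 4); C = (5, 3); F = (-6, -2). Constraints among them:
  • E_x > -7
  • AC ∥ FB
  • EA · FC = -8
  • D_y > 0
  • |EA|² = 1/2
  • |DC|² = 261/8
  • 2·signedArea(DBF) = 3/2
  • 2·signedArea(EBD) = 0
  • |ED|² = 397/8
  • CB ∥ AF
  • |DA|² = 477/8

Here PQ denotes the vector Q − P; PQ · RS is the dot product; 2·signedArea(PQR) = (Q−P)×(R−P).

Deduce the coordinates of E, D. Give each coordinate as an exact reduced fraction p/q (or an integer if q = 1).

1. D_x = -1/4  [line 6·x + -12·y + 21/2 = 0 ∩ |DA|² = 477/8]
2. D_y = 3/4  [line 6·x + -12·y + 21/2 = 0 ∩ |DA|² = 477/8]
   → D = (-1/4, 3/4)
3. E_x = -13/2  [2·signedArea(EBD) = 0 ∩ EA · FC = -8]
4. E_y = -5/2  [2·signedArea(EBD) = 0 ∩ EA · FC = -8]
   → E = (-13/2, -5/2)

D = (-1/4, 3/4)
E = (-13/2, -5/2)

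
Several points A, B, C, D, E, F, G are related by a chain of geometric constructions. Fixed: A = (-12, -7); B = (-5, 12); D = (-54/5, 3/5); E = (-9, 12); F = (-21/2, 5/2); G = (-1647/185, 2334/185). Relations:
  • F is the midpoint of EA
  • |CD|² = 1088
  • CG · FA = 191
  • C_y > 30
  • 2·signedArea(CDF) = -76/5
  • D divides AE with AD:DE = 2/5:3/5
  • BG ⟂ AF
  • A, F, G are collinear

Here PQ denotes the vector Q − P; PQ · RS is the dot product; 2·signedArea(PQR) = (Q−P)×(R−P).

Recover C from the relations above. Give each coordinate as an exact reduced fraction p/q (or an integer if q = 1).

1. C_x = 2  [2·signedArea(CDF) = -76/5 ∩ CG · FA = 191]
2. C_y = 31  [2·signedArea(CDF) = -76/5 ∩ CG · FA = 191]
   → C = (2, 31)

C = (2, 31)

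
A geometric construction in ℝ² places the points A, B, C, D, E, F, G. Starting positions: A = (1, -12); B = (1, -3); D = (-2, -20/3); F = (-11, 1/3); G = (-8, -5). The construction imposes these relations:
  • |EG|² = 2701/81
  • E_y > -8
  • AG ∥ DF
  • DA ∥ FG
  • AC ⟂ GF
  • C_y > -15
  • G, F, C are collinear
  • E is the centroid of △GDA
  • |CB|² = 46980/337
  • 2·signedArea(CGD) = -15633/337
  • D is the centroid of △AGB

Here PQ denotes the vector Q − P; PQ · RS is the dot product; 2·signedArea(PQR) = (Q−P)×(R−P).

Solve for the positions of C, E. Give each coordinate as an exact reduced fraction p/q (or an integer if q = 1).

C = (-959/337, -4773/337)
E = (-3, -71/9)

1. C_x = -959/337  [G, F, C are collinear ∩ AC ⟂ GF]
2. C_y = -4773/337  [G, F, C are collinear ∩ AC ⟂ GF]
   → C = (-959/337, -4773/337)
3. E_x = -3  [E is the centroid of △GDA]
4. E_y = -71/9  [E is the centroid of △GDA]
   → E = (-3, -71/9)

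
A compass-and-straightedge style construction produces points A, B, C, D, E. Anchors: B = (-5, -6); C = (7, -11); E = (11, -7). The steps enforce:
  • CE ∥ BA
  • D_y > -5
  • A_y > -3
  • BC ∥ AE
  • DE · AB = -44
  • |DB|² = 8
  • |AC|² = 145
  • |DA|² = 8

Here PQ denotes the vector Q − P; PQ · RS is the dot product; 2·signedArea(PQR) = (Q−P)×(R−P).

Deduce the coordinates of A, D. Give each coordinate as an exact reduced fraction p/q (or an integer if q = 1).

1. A_x = -1  [BC ∥ AE ∩ CE ∥ BA]
2. A_y = -2  [BC ∥ AE ∩ CE ∥ BA]
   → A = (-1, -2)
3. D_x = -3  [line 4·x + 4·y + 28 = 0 ∩ |DB|² = 8]
4. D_y = -4  [line 4·x + 4·y + 28 = 0 ∩ |DB|² = 8]
   → D = (-3, -4)

A = (-1, -2)
D = (-3, -4)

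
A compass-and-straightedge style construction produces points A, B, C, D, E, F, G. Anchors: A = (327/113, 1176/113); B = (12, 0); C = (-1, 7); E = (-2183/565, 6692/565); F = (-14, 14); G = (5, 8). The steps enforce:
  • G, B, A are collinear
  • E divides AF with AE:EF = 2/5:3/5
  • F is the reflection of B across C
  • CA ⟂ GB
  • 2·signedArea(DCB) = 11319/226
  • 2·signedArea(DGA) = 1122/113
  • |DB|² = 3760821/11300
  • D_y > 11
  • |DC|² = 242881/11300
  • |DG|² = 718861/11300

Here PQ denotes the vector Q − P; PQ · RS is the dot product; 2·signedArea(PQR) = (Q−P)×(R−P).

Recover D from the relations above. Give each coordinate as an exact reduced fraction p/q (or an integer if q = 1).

D = (-2457/1130, 6489/565)

1. D_x = -2457/1130  [2·signedArea(DGA) = 1122/113 ∩ 2·signedArea(DCB) = 11319/226]
2. D_y = 6489/565  [2·signedArea(DGA) = 1122/113 ∩ 2·signedArea(DCB) = 11319/226]
   → D = (-2457/1130, 6489/565)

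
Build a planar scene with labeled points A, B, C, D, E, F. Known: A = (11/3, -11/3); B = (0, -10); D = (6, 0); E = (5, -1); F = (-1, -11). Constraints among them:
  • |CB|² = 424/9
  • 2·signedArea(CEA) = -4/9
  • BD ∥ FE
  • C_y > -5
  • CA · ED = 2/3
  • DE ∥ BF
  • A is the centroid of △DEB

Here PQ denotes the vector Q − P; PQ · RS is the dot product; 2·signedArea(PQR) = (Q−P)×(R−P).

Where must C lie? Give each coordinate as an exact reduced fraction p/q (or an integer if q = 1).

1. C_x = 10/3  [2·signedArea(CEA) = -4/9 ∩ CA · ED = 2/3]
2. C_y = -4  [2·signedArea(CEA) = -4/9 ∩ CA · ED = 2/3]
   → C = (10/3, -4)

C = (10/3, -4)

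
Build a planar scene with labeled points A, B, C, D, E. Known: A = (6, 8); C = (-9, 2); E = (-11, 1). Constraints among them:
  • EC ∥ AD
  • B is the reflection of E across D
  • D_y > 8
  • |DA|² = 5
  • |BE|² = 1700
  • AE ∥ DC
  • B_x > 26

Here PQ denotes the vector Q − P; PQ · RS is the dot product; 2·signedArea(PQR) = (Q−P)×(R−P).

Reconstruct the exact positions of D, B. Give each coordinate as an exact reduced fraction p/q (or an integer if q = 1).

B = (27, 17)
D = (8, 9)

1. D_x = 8  [AE ∥ DC ∩ EC ∥ AD]
2. D_y = 9  [AE ∥ DC ∩ EC ∥ AD]
   → D = (8, 9)
3. B_x = 27  [B is the reflection of E across D]
4. B_y = 17  [B is the reflection of E across D]
   → B = (27, 17)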